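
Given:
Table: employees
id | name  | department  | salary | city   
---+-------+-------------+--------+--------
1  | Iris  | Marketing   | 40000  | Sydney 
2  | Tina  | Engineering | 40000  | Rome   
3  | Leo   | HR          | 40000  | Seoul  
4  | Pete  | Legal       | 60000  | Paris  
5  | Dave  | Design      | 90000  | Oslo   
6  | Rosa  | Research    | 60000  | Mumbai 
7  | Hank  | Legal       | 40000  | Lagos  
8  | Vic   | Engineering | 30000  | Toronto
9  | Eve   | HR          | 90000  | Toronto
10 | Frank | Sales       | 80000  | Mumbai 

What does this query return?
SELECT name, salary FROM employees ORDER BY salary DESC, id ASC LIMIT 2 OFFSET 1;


Sort by salary DESC (id ASC tiebreak), then skip 1 and take 2
Rows 2 through 3

2 rows:
Eve, 90000
Frank, 80000


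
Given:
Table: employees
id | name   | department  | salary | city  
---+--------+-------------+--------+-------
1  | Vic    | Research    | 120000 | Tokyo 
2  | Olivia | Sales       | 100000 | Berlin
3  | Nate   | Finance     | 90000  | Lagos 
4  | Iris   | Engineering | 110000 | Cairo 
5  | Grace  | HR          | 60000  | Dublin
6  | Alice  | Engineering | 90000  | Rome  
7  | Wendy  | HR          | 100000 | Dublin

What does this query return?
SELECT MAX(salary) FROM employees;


Salaries: 120000, 100000, 90000, 110000, 60000, 90000, 100000
MAX = 120000

120000


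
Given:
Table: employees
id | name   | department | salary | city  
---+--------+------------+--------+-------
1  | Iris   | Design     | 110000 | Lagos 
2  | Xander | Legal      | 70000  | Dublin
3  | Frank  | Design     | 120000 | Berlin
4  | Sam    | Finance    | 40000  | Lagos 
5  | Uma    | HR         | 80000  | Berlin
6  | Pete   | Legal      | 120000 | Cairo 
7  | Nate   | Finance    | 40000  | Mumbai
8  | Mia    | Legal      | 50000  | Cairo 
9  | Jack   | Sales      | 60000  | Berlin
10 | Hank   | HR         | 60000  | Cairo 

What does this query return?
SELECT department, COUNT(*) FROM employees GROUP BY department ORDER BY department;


Assigning each row to its department group:
  Iris -> Design
  Xander -> Legal
  Frank -> Design
  Sam -> Finance
  Uma -> HR
  Pete -> Legal
  Nate -> Finance
  Mia -> Legal
  Jack -> Sales
  Hank -> HR


5 groups:
Design, 2
Finance, 2
HR, 2
Legal, 3
Sales, 1


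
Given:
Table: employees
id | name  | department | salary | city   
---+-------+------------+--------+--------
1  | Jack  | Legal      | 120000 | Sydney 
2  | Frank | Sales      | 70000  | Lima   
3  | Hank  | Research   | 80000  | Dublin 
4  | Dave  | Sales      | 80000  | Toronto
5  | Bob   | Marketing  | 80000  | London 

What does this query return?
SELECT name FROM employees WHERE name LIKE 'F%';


LIKE 'F%' matches names starting with 'F'
Matching: 1

1 rows:
Frank


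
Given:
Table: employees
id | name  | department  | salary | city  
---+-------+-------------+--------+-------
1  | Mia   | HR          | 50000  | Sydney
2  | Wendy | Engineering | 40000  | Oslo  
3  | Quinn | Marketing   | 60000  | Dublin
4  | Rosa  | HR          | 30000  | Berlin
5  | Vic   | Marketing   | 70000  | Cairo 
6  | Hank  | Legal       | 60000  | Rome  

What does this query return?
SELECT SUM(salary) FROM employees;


SUM(salary) = 50000 + 40000 + 60000 + 30000 + 70000 + 60000 = 310000

310000


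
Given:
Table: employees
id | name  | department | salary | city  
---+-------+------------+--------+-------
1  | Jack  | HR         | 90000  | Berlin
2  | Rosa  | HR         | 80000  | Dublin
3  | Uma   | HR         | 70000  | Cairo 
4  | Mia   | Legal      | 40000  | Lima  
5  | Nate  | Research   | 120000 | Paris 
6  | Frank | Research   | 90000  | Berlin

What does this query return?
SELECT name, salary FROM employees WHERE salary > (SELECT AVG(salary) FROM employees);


Subquery: AVG(salary) = 81666.67
Filtering: salary > 81666.67
  Jack (90000) -> MATCH
  Nate (120000) -> MATCH
  Frank (90000) -> MATCH


3 rows:
Jack, 90000
Nate, 120000
Frank, 90000


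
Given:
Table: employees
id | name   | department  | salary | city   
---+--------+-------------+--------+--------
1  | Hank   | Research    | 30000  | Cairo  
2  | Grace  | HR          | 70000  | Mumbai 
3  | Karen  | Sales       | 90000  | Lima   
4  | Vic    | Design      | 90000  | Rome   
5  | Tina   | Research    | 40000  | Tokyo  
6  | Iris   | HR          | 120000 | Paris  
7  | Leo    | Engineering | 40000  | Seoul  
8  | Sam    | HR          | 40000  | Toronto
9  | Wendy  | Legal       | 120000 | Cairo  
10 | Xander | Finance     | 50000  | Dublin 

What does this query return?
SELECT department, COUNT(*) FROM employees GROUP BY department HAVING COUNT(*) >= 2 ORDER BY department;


Groups with count >= 2:
  HR: 3 -> PASS
  Research: 2 -> PASS
  Design: 1 -> filtered out
  Engineering: 1 -> filtered out
  Finance: 1 -> filtered out
  Legal: 1 -> filtered out
  Sales: 1 -> filtered out


2 groups:
HR, 3
Research, 2


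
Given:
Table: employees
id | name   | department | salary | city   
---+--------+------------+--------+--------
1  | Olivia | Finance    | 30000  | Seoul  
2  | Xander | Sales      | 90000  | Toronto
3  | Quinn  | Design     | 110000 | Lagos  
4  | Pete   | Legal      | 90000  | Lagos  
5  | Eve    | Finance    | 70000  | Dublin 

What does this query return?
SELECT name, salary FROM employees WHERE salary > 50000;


Filtering: salary > 50000
Matching: 4 rows

4 rows:
Xander, 90000
Quinn, 110000
Pete, 90000
Eve, 70000


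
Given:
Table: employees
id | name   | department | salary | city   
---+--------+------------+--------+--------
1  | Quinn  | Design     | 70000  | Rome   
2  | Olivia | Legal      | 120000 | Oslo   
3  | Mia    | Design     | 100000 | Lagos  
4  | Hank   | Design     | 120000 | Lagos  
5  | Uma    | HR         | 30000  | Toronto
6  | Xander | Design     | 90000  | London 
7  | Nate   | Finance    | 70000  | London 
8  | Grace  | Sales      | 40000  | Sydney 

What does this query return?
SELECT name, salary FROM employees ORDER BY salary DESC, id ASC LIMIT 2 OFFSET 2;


Sort by salary DESC (id ASC tiebreak), then skip 2 and take 2
Rows 3 through 4

2 rows:
Mia, 100000
Xander, 90000


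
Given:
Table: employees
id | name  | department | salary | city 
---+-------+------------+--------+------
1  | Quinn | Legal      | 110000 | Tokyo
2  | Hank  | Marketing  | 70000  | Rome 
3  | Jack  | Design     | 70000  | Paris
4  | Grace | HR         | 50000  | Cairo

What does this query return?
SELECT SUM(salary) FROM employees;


SUM(salary) = 110000 + 70000 + 70000 + 50000 = 300000

300000


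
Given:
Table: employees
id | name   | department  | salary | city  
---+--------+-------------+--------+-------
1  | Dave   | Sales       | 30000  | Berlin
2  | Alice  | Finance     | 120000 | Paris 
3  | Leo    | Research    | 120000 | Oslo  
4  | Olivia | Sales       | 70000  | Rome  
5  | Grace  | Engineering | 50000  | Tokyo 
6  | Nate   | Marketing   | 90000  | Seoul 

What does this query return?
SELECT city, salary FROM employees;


Projecting columns: city, salary

6 rows:
Berlin, 30000
Paris, 120000
Oslo, 120000
Rome, 70000
Tokyo, 50000
Seoul, 90000


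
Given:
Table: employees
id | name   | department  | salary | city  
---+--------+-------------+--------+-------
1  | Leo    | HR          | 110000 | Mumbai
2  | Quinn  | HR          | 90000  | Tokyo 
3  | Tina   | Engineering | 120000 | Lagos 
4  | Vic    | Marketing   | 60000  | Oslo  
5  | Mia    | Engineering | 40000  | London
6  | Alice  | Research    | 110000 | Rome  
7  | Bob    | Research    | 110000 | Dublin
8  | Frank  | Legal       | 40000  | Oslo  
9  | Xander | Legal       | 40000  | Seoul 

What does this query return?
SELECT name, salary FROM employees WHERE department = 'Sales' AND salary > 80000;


Filtering: department = 'Sales' AND salary > 80000
Matching: 0 rows

Empty result set (0 rows)


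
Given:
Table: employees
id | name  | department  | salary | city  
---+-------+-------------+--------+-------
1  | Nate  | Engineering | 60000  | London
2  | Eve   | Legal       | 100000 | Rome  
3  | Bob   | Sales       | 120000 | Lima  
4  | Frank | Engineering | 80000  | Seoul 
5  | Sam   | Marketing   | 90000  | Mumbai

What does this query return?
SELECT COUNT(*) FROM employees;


COUNT(*) counts all rows

5


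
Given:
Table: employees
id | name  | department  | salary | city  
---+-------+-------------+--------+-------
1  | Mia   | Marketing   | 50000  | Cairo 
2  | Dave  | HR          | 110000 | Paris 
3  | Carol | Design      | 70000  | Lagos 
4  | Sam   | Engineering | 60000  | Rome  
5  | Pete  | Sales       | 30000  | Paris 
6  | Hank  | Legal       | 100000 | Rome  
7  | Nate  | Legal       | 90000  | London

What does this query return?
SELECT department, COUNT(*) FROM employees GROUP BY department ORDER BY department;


Assigning each row to its department group:
  Mia -> Marketing
  Dave -> HR
  Carol -> Design
  Sam -> Engineering
  Pete -> Sales
  Hank -> Legal
  Nate -> Legal


6 groups:
Design, 1
Engineering, 1
HR, 1
Legal, 2
Marketing, 1
Sales, 1


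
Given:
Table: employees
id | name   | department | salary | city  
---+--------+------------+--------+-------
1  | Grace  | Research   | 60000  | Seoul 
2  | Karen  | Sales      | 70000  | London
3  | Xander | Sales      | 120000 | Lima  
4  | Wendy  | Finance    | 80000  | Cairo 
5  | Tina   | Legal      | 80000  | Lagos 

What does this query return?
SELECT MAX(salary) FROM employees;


Salaries: 60000, 70000, 120000, 80000, 80000
MAX = 120000

120000


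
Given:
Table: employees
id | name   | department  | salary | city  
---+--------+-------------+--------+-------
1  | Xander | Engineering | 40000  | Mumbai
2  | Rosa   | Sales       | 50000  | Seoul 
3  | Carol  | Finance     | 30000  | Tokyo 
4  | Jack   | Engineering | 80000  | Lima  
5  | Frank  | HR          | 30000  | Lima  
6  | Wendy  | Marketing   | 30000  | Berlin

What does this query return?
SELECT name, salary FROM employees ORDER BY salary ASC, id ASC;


Sorting by salary ASC, then id ASC for ties

6 rows:
Carol, 30000
Frank, 30000
Wendy, 30000
Xander, 40000
Rosa, 50000
Jack, 80000


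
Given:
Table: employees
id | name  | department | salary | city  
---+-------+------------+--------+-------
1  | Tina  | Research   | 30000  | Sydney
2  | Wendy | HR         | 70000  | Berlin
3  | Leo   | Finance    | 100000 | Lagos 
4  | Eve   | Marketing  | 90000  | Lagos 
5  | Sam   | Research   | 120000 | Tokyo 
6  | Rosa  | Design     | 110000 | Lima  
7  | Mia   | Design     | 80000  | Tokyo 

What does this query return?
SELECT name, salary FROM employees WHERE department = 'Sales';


Filtering: department = 'Sales'
Matching rows: 0

Empty result set (0 rows)


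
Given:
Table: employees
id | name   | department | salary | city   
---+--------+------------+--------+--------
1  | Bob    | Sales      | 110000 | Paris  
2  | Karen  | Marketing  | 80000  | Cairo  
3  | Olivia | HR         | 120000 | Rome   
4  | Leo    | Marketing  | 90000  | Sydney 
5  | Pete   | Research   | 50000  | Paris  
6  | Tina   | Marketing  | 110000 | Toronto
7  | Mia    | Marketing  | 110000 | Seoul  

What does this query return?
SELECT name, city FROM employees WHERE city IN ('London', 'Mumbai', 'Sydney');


Filtering: city IN ('London', 'Mumbai', 'Sydney')
Matching: 1 rows

1 rows:
Leo, Sydney


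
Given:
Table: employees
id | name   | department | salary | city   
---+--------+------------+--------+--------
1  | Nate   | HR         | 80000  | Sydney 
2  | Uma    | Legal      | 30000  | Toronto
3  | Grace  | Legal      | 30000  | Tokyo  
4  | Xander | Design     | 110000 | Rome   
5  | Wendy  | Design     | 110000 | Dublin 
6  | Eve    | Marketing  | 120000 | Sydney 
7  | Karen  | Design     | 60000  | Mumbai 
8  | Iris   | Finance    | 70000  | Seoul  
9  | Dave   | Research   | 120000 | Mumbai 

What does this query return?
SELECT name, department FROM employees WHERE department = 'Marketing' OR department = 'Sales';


Filtering: department = 'Marketing' OR 'Sales'
Matching: 1 rows

1 rows:
Eve, Marketing


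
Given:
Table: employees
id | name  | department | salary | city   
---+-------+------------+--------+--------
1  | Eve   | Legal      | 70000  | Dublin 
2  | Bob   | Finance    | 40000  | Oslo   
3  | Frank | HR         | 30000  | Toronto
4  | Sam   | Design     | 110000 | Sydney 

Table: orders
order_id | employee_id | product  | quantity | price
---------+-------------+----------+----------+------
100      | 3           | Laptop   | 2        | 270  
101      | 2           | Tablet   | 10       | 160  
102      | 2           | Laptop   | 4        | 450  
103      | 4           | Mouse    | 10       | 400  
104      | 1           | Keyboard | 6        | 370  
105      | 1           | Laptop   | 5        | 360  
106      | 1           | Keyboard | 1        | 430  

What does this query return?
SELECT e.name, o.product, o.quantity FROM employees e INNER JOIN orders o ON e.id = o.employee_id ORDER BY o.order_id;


Joining employees.id = orders.employee_id:
  employee Frank (id=3) -> order Laptop
  employee Bob (id=2) -> order Tablet
  employee Bob (id=2) -> order Laptop
  employee Sam (id=4) -> order Mouse
  employee Eve (id=1) -> order Keyboard
  employee Eve (id=1) -> order Laptop
  employee Eve (id=1) -> order Keyboard


7 rows:
Frank, Laptop, 2
Bob, Tablet, 10
Bob, Laptop, 4
Sam, Mouse, 10
Eve, Keyboard, 6
Eve, Laptop, 5
Eve, Keyboard, 1


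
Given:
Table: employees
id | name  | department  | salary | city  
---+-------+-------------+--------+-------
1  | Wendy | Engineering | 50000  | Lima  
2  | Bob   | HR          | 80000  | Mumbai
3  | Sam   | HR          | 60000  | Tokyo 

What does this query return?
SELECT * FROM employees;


SELECT * returns all 3 rows with all columns

3 rows:
1, Wendy, Engineering, 50000, Lima
2, Bob, HR, 80000, Mumbai
3, Sam, HR, 60000, Tokyo


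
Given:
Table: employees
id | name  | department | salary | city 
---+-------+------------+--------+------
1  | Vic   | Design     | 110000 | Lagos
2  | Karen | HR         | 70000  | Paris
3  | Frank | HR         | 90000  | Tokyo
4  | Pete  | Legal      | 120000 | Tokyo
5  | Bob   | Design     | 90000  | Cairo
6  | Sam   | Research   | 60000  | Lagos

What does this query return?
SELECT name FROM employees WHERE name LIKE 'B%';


LIKE 'B%' matches names starting with 'B'
Matching: 1

1 rows:
Bob


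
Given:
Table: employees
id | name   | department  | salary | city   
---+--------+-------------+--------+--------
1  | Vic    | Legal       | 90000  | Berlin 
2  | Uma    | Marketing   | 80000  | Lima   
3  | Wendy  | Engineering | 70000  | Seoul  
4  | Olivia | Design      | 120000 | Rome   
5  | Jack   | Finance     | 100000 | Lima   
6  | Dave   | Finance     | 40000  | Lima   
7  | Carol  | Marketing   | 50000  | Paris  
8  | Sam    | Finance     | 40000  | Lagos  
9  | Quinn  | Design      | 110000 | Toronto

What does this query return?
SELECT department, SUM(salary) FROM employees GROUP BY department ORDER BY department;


Summing salary within each department:
  Design: 120000 + 110000 = 230000
  Engineering: 70000 = 70000
  Finance: 100000 + 40000 + 40000 = 180000
  Legal: 90000 = 90000
  Marketing: 80000 + 50000 = 130000


5 groups:
Design, 230000
Engineering, 70000
Finance, 180000
Legal, 90000
Marketing, 130000


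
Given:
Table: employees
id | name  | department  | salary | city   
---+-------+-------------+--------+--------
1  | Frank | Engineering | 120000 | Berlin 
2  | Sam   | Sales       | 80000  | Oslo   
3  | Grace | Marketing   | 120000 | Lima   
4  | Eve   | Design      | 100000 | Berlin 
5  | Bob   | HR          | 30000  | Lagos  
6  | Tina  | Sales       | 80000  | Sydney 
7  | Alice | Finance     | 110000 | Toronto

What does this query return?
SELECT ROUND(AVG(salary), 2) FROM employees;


SUM(salary) = 640000
COUNT = 7
ROUND(AVG, 2) = ROUND(640000 / 7, 2) = 91428.57

91428.57


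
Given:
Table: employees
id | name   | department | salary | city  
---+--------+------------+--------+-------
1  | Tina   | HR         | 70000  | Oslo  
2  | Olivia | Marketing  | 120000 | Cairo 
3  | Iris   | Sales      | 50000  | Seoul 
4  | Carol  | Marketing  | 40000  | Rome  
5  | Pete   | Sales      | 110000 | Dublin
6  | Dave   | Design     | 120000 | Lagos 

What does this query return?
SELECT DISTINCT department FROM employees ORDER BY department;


All 'department' values (row order): HR, Marketing, Sales, Marketing, Sales, Design
Removing duplicates leaves 4 unique value(s).

4 values:
Design
HR
Marketing
Sales


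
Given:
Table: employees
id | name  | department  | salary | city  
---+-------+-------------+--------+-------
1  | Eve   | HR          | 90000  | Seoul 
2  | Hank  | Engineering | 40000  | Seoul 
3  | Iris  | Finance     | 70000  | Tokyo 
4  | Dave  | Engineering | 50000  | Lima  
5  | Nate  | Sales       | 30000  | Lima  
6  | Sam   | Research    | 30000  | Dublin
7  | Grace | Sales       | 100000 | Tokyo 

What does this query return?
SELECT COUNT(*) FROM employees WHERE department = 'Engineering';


Counting rows where department = 'Engineering'
  Hank -> MATCH
  Dave -> MATCH


2


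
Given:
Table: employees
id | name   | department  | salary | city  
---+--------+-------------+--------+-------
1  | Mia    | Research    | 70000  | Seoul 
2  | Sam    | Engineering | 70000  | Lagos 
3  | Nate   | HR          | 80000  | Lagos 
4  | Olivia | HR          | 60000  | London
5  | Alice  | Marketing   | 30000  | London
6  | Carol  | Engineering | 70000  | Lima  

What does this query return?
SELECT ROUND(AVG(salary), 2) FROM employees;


SUM(salary) = 380000
COUNT = 6
ROUND(AVG, 2) = ROUND(380000 / 6, 2) = 63333.33

63333.33


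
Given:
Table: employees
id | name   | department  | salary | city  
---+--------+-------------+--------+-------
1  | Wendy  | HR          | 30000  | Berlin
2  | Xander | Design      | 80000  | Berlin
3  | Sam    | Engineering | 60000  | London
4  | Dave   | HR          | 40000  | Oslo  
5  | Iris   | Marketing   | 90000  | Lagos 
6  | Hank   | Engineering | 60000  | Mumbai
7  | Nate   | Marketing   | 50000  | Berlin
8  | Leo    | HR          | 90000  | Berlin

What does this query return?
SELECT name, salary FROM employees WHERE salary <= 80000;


Filtering: salary <= 80000
Matching: 6 rows

6 rows:
Wendy, 30000
Xander, 80000
Sam, 60000
Dave, 40000
Hank, 60000
Nate, 50000


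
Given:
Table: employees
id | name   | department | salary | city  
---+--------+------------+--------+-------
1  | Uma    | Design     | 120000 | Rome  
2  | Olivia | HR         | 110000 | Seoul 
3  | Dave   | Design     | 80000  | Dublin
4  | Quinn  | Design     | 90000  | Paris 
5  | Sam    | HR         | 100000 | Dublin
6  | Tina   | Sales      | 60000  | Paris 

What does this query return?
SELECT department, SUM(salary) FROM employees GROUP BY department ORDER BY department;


Summing salary within each department:
  Design: 120000 + 80000 + 90000 = 290000
  HR: 110000 + 100000 = 210000
  Sales: 60000 = 60000


3 groups:
Design, 290000
HR, 210000
Sales, 60000


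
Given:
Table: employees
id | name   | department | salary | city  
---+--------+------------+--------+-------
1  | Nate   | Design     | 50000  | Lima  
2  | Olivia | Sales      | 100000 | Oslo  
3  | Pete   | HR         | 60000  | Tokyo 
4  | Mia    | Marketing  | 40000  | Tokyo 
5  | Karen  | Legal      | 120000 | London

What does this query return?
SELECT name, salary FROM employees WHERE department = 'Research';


Filtering: department = 'Research'
Matching rows: 0

Empty result set (0 rows)


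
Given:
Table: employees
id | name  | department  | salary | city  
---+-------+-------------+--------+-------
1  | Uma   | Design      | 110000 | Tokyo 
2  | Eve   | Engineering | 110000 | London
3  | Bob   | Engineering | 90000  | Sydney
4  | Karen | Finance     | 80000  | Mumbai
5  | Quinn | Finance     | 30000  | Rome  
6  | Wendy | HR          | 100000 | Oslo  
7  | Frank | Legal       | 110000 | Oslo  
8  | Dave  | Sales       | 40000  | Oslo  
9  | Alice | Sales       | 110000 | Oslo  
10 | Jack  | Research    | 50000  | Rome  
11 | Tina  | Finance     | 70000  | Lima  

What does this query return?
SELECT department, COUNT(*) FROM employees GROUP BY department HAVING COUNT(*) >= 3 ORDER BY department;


Groups with count >= 3:
  Finance: 3 -> PASS
  Design: 1 -> filtered out
  Engineering: 2 -> filtered out
  HR: 1 -> filtered out
  Legal: 1 -> filtered out
  Research: 1 -> filtered out
  Sales: 2 -> filtered out


1 groups:
Finance, 3


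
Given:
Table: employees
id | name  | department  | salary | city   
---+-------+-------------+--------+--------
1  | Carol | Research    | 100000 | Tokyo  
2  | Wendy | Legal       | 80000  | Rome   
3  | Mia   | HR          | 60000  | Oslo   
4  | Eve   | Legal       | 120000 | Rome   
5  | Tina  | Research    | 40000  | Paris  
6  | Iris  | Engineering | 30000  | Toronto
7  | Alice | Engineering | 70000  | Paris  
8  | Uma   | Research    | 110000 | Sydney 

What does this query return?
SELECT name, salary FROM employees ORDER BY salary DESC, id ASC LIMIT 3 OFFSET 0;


Sort by salary DESC (id ASC tiebreak), then skip 0 and take 3
Rows 1 through 3

3 rows:
Eve, 120000
Uma, 110000
Carol, 100000


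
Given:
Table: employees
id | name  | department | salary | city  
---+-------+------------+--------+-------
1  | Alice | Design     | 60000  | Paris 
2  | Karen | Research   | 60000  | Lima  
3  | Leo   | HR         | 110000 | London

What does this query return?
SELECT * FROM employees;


SELECT * returns all 3 rows with all columns

3 rows:
1, Alice, Design, 60000, Paris
2, Karen, Research, 60000, Lima
3, Leo, HR, 110000, London


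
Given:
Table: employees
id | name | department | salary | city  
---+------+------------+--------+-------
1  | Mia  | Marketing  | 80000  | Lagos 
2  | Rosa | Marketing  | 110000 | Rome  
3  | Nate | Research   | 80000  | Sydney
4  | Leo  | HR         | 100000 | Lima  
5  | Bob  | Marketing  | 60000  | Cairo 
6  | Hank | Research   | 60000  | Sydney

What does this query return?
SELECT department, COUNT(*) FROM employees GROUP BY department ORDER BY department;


Assigning each row to its department group:
  Mia -> Marketing
  Rosa -> Marketing
  Nate -> Research
  Leo -> HR
  Bob -> Marketing
  Hank -> Research


3 groups:
HR, 1
Marketing, 3
Research, 2


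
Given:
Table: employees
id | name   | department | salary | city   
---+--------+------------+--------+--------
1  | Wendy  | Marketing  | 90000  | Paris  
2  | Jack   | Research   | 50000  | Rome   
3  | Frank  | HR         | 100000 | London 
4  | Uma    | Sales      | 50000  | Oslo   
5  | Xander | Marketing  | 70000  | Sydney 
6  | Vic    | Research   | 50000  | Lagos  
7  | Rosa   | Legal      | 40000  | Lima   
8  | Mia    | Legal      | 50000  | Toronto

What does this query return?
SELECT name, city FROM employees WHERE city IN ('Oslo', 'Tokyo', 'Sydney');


Filtering: city IN ('Oslo', 'Tokyo', 'Sydney')
Matching: 2 rows

2 rows:
Uma, Oslo
Xander, Sydney


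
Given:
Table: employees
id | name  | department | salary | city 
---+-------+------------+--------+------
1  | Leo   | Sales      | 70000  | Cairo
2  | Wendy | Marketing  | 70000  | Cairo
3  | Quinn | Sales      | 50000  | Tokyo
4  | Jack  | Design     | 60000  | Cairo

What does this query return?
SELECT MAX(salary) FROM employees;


Salaries: 70000, 70000, 50000, 60000
MAX = 70000

70000


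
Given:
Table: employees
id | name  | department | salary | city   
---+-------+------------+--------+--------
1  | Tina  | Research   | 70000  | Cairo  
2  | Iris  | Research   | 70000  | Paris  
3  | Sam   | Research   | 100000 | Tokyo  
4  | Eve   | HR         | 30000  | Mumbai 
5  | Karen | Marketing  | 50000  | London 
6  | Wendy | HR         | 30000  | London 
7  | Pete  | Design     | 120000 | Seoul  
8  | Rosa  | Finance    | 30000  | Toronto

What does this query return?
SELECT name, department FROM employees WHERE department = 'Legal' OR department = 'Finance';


Filtering: department = 'Legal' OR 'Finance'
Matching: 1 rows

1 rows:
Rosa, Finance


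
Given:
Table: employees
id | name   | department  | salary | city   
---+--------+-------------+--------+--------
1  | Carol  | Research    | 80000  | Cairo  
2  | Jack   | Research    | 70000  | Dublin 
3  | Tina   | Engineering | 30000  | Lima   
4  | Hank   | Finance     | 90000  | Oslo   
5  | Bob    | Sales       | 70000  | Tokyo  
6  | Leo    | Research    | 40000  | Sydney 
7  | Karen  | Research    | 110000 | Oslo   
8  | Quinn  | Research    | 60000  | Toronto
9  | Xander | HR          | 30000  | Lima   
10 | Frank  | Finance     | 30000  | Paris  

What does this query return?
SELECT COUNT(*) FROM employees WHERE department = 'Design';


Counting rows where department = 'Design'


0


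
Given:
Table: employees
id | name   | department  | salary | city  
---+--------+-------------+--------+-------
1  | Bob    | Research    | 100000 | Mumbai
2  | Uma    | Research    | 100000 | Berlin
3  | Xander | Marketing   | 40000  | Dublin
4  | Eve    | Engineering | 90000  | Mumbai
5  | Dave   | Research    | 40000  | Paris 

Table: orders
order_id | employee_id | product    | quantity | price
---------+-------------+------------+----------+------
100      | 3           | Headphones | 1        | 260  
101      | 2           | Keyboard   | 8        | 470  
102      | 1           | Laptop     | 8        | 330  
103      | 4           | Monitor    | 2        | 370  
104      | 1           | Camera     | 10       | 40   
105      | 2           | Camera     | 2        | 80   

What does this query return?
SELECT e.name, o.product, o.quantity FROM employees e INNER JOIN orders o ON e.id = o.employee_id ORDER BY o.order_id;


Joining employees.id = orders.employee_id:
  employee Xander (id=3) -> order Headphones
  employee Uma (id=2) -> order Keyboard
  employee Bob (id=1) -> order Laptop
  employee Eve (id=4) -> order Monitor
  employee Bob (id=1) -> order Camera
  employee Uma (id=2) -> order Camera


6 rows:
Xander, Headphones, 1
Uma, Keyboard, 8
Bob, Laptop, 8
Eve, Monitor, 2
Bob, Camera, 10
Uma, Camera, 2


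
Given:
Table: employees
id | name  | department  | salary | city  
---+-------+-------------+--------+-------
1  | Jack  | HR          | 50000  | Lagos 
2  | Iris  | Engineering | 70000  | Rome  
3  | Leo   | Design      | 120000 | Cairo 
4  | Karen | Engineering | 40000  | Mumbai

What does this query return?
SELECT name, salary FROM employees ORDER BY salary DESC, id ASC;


Sorting by salary DESC, then id ASC for ties

4 rows:
Leo, 120000
Iris, 70000
Jack, 50000
Karen, 40000


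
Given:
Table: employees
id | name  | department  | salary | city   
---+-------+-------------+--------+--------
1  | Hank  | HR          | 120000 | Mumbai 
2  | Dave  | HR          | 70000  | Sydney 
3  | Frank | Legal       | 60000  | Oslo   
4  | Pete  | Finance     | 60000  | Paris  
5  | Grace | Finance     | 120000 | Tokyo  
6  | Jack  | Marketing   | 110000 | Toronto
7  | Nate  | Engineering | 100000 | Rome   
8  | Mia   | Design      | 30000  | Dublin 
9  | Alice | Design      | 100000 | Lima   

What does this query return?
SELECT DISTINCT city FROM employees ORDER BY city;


All 'city' values (row order): Mumbai, Sydney, Oslo, Paris, Tokyo, Toronto, Rome, Dublin, Lima
Removing duplicates leaves 9 unique value(s).

9 values:
Dublin
Lima
Mumbai
Oslo
Paris
Rome
Sydney
Tokyo
Toronto


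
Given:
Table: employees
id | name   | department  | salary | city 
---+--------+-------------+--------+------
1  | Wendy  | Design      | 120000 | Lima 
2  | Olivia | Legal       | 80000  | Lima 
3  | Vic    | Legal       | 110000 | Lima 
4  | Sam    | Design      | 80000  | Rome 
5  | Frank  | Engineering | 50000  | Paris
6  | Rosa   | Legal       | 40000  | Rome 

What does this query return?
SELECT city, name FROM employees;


Projecting columns: city, name

6 rows:
Lima, Wendy
Lima, Olivia
Lima, Vic
Rome, Sam
Paris, Frank
Rome, Rosa


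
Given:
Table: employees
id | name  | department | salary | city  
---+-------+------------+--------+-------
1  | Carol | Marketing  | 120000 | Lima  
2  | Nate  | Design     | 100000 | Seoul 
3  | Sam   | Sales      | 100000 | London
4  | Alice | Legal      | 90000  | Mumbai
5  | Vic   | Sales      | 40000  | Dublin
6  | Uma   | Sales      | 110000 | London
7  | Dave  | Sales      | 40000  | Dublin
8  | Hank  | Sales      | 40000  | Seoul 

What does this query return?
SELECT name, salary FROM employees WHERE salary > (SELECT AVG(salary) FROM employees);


Subquery: AVG(salary) = 80000.0
Filtering: salary > 80000.0
  Carol (120000) -> MATCH
  Nate (100000) -> MATCH
  Sam (100000) -> MATCH
  Alice (90000) -> MATCH
  Uma (110000) -> MATCH


5 rows:
Carol, 120000
Nate, 100000
Sam, 100000
Alice, 90000
Uma, 110000


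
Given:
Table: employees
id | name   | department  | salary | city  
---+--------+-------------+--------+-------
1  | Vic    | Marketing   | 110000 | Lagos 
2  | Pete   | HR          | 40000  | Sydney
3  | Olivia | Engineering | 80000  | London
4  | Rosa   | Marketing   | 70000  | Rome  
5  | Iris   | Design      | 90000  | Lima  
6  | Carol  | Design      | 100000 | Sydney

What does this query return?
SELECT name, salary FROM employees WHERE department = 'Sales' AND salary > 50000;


Filtering: department = 'Sales' AND salary > 50000
Matching: 0 rows

Empty result set (0 rows)


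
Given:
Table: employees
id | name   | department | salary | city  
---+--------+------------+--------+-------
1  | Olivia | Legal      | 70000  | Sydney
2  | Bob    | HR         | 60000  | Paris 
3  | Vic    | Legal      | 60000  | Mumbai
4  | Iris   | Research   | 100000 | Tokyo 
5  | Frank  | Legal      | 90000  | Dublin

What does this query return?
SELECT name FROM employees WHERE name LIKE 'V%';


LIKE 'V%' matches names starting with 'V'
Matching: 1

1 rows:
Vic


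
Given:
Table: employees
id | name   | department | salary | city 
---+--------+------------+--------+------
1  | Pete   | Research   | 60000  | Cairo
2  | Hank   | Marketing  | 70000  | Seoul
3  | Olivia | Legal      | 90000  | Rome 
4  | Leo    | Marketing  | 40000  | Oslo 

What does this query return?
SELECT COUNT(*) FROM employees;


COUNT(*) counts all rows

4


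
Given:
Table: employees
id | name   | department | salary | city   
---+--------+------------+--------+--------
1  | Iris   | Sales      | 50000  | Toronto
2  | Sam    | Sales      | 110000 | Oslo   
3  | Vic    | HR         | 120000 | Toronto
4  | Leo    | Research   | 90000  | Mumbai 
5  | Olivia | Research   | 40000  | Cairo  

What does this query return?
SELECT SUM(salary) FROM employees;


SUM(salary) = 50000 + 110000 + 120000 + 90000 + 40000 = 410000

410000


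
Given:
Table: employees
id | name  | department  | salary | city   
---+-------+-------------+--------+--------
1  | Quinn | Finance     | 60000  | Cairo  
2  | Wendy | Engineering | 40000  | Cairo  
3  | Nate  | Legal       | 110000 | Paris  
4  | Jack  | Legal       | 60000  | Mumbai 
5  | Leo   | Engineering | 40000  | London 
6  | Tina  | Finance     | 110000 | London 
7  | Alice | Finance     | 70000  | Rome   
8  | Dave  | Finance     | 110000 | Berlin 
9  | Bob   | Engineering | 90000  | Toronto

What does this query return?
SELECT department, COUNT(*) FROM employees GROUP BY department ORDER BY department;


Assigning each row to its department group:
  Quinn -> Finance
  Wendy -> Engineering
  Nate -> Legal
  Jack -> Legal
  Leo -> Engineering
  Tina -> Finance
  Alice -> Finance
  Dave -> Finance
  Bob -> Engineering


3 groups:
Engineering, 3
Finance, 4
Legal, 2


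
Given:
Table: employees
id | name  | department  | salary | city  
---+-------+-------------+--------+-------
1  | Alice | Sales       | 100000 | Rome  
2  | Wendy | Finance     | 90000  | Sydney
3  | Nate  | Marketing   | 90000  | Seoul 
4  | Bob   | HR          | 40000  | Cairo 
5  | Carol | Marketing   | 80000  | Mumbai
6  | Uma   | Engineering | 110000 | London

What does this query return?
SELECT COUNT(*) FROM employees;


COUNT(*) counts all rows

6


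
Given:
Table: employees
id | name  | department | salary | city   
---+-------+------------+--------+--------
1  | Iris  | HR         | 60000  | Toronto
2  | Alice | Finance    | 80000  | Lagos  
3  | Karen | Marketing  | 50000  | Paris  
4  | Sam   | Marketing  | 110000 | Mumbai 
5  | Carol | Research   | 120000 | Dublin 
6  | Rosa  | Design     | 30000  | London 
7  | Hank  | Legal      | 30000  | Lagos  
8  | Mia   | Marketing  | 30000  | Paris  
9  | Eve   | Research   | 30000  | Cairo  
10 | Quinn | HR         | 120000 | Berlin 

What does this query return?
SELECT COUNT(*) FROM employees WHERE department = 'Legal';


Counting rows where department = 'Legal'
  Hank -> MATCH


1


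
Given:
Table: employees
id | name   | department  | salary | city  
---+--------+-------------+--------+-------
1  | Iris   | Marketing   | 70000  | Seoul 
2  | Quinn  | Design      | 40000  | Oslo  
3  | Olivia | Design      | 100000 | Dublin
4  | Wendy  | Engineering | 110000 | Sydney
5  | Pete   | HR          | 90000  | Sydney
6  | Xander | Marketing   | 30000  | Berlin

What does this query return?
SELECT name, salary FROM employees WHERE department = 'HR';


Filtering: department = 'HR'
Matching rows: 1

1 rows:
Pete, 90000


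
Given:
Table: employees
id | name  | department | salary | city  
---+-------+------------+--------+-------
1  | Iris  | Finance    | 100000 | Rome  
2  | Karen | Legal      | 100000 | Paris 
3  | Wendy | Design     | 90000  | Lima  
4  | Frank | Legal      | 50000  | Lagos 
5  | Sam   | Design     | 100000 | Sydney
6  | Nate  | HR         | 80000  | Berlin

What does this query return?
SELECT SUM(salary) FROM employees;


SUM(salary) = 100000 + 100000 + 90000 + 50000 + 100000 + 80000 = 520000

520000


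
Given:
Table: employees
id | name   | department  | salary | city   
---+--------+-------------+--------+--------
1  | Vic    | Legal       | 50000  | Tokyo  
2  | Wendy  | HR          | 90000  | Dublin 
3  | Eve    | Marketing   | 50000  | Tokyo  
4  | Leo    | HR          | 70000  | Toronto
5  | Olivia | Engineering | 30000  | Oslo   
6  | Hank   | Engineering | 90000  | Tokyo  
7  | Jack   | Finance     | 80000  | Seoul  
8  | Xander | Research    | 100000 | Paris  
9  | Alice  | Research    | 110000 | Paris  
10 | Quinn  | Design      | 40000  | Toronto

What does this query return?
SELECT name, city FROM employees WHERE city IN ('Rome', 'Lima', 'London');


Filtering: city IN ('Rome', 'Lima', 'London')
Matching: 0 rows

Empty result set (0 rows)


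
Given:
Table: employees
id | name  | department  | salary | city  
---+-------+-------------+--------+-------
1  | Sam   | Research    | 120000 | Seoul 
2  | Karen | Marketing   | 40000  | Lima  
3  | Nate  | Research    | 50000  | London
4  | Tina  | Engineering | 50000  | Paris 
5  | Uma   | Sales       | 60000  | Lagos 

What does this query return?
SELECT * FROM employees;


SELECT * returns all 5 rows with all columns

5 rows:
1, Sam, Research, 120000, Seoul
2, Karen, Marketing, 40000, Lima
3, Nate, Research, 50000, London
4, Tina, Engineering, 50000, Paris
5, Uma, Sales, 60000, Lagos


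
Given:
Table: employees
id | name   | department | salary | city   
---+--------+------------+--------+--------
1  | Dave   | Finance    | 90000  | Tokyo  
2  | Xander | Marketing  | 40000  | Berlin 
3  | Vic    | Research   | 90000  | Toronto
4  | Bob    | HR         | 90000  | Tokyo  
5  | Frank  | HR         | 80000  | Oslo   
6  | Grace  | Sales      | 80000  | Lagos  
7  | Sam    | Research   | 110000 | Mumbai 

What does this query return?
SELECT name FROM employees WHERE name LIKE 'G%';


LIKE 'G%' matches names starting with 'G'
Matching: 1

1 rows:
Grace


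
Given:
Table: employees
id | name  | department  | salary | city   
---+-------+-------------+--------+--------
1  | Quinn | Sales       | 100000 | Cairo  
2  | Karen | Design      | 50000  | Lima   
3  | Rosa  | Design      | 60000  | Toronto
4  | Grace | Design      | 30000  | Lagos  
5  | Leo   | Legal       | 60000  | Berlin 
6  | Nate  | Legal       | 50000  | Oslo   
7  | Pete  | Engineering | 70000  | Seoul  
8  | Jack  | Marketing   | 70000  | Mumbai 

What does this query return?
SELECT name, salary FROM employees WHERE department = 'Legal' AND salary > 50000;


Filtering: department = 'Legal' AND salary > 50000
Matching: 1 rows

1 rows:
Leo, 60000


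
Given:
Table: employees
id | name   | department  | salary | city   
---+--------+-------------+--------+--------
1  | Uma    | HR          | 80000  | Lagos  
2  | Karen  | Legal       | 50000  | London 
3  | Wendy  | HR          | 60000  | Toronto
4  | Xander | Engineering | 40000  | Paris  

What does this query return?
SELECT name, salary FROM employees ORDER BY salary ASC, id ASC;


Sorting by salary ASC, then id ASC for ties

4 rows:
Xander, 40000
Karen, 50000
Wendy, 60000
Uma, 80000


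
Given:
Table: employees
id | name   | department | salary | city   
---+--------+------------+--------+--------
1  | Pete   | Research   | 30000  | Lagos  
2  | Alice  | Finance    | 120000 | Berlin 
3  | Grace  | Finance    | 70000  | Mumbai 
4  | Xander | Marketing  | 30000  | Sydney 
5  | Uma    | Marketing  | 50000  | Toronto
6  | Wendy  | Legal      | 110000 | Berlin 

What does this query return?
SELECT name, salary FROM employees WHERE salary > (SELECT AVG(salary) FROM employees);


Subquery: AVG(salary) = 68333.33
Filtering: salary > 68333.33
  Alice (120000) -> MATCH
  Grace (70000) -> MATCH
  Wendy (110000) -> MATCH


3 rows:
Alice, 120000
Grace, 70000
Wendy, 110000


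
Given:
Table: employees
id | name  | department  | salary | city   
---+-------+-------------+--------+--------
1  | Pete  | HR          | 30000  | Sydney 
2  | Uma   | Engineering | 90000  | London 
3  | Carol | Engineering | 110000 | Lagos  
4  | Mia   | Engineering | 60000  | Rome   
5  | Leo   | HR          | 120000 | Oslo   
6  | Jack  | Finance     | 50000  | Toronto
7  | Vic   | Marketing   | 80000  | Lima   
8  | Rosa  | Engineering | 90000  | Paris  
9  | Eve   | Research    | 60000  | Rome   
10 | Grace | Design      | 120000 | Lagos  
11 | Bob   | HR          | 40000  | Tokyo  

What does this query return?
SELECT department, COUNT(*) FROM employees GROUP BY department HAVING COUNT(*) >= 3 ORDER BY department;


Groups with count >= 3:
  Engineering: 4 -> PASS
  HR: 3 -> PASS
  Design: 1 -> filtered out
  Finance: 1 -> filtered out
  Marketing: 1 -> filtered out
  Research: 1 -> filtered out


2 groups:
Engineering, 4
HR, 3


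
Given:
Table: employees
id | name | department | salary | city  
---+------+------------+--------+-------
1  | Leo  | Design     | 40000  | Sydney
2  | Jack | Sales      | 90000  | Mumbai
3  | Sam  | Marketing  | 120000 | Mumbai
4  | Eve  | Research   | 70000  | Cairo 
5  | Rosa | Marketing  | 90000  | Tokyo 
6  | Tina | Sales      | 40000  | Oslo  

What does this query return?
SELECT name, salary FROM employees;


Projecting columns: name, salary

6 rows:
Leo, 40000
Jack, 90000
Sam, 120000
Eve, 70000
Rosa, 90000
Tina, 40000


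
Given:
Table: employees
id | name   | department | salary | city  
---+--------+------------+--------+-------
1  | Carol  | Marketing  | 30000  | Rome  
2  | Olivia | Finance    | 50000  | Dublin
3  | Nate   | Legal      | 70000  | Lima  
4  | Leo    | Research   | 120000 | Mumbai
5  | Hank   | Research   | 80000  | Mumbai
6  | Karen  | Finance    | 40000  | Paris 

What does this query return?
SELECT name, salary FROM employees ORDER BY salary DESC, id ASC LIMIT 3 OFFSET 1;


Sort by salary DESC (id ASC tiebreak), then skip 1 and take 3
Rows 2 through 4

3 rows:
Hank, 80000
Nate, 70000
Olivia, 50000


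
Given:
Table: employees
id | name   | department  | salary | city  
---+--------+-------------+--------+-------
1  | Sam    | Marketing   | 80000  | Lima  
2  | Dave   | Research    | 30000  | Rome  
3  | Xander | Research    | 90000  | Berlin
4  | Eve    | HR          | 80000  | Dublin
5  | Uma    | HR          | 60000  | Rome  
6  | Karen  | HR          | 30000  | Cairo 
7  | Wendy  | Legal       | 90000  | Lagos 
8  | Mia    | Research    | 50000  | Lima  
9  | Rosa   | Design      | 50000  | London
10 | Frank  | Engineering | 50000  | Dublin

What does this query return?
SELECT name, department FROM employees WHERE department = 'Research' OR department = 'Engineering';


Filtering: department = 'Research' OR 'Engineering'
Matching: 4 rows

4 rows:
Dave, Research
Xander, Research
Mia, Research
Frank, Engineering
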